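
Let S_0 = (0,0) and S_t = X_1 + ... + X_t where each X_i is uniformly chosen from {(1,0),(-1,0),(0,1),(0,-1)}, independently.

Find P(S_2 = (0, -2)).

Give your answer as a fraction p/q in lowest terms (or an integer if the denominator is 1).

Answer: 1/16

Derivation:
Let h be the number of horizontal steps (so 2-h are vertical). To end at (0,-2) need (h+0)/2 right-steps and ((2-h)-2)/2 up-steps.
Sum over h with 0 ≤ h ≤ 0, h ≡ 0 (mod 2), 2-h ≡ 0 (mod 2):
h=0: C(2,0)·C(0,0)·C(2,0) = 1·1·1 = 1
Total favorable: 1
Total paths: 4^2 = 16
P = 1/16 = 1/16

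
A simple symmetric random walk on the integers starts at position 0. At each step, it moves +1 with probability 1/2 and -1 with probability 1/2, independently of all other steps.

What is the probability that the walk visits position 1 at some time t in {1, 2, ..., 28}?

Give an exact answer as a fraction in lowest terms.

Count via complement. Let g(t,s) = #length-t paths at position s with S_1..S_t all ≠ 1.
g(t,s) = g(t-1,s-1) + g(t-1,s+1) for s ≠ 1; g(t,1) = 0.
t=0: g(0,0)=1
t=1: g(1,-1)=1
t=2: g(2,-2)=1 g(2,0)=1
t=3: g(3,-3)=1 g(3,-1)=2
t=4: g(4,-4)=1 g(4,-2)=3 g(4,0)=2
t=5: g(5,-5)=1 g(5,-3)=4 g(5,-1)=5
t=6: g(6,-6)=1 g(6,-4)=5 g(6,-2)=9 g(6,0)=5
t=7: g(7,-7)=1 g(7,-5)=6 g(7,-3)=14 g(7,-1)=14
t=8: g(8,-8)=1 g(8,-6)=7 g(8,-4)=20 g(8,-2)=28 g(8,0)=14
t=9: g(9,-9)=1 g(9,-7)=8 g(9,-5)=27 g(9,-3)=48 g(9,-1)=42
t=10: g(10,-10)=1 g(10,-8)=9 g(10,-6)=35 g(10,-4)=75 g(10,-2)=90 g(10,0)=42
t=11: g(11,-11)=1 g(11,-9)=10 g(11,-7)=44 g(11,-5)=110 g(11,-3)=165 g(11,-1)=132
t=12: g(12,-12)=1 g(12,-10)=11 g(12,-8)=54 g(12,-6)=154 g(12,-4)=275 g(12,-2)=297 g(12,0)=132
t=13: g(13,-13)=1 g(13,-11)=12 g(13,-9)=65 g(13,-7)=208 g(13,-5)=429 g(13,-3)=572 g(13,-1)=429
t=14: g(14,-14)=1 g(14,-12)=13 g(14,-10)=77 g(14,-8)=273 g(14,-6)=637 g(14,-4)=1001 g(14,-2)=1001 g(14,0)=429
t=15: g(15,-15)=1 g(15,-13)=14 g(15,-11)=90 g(15,-9)=350 g(15,-7)=910 g(15,-5)=1638 g(15,-3)=2002 g(15,-1)=1430
t=16: g(16,-16)=1 g(16,-14)=15 g(16,-12)=104 g(16,-10)=440 g(16,-8)=1260 g(16,-6)=2548 g(16,-4)=3640 g(16,-2)=3432 g(16,0)=1430
t=17: g(17,-17)=1 g(17,-15)=16 g(17,-13)=119 g(17,-11)=544 g(17,-9)=1700 g(17,-7)=3808 g(17,-5)=6188 g(17,-3)=7072 g(17,-1)=4862
t=18: g(18,-18)=1 g(18,-16)=17 g(18,-14)=135 g(18,-12)=663 g(18,-10)=2244 g(18,-8)=5508 g(18,-6)=9996 g(18,-4)=13260 g(18,-2)=11934 g(18,0)=4862
t=19: g(19,-19)=1 g(19,-17)=18 g(19,-15)=152 g(19,-13)=798 g(19,-11)=2907 g(19,-9)=7752 g(19,-7)=15504 g(19,-5)=23256 g(19,-3)=25194 g(19,-1)=16796
t=20: g(20,-20)=1 g(20,-18)=19 g(20,-16)=170 g(20,-14)=950 g(20,-12)=3705 g(20,-10)=10659 g(20,-8)=23256 g(20,-6)=38760 g(20,-4)=48450 g(20,-2)=41990 g(20,0)=16796
t=21: g(21,-21)=1 g(21,-19)=20 g(21,-17)=189 g(21,-15)=1120 g(21,-13)=4655 g(21,-11)=14364 g(21,-9)=33915 g(21,-7)=62016 g(21,-5)=87210 g(21,-3)=90440 g(21,-1)=58786
t=22: g(22,-22)=1 g(22,-20)=21 g(22,-18)=209 g(22,-16)=1309 g(22,-14)=5775 g(22,-12)=19019 g(22,-10)=48279 g(22,-8)=95931 g(22,-6)=149226 g(22,-4)=177650 g(22,-2)=149226 g(22,0)=58786
t=23: g(23,-23)=1 g(23,-21)=22 g(23,-19)=230 g(23,-17)=1518 g(23,-15)=7084 g(23,-13)=24794 g(23,-11)=67298 g(23,-9)=144210 g(23,-7)=245157 g(23,-5)=326876 g(23,-3)=326876 g(23,-1)=208012
t=24: g(24,-24)=1 g(24,-22)=23 g(24,-20)=252 g(24,-18)=1748 g(24,-16)=8602 g(24,-14)=31878 g(24,-12)=92092 g(24,-10)=211508 g(24,-8)=389367 g(24,-6)=572033 g(24,-4)=653752 g(24,-2)=534888 g(24,0)=208012
t=25: g(25,-25)=1 g(25,-23)=24 g(25,-21)=275 g(25,-19)=2000 g(25,-17)=10350 g(25,-15)=40480 g(25,-13)=123970 g(25,-11)=303600 g(25,-9)=600875 g(25,-7)=961400 g(25,-5)=1225785 g(25,-3)=1188640 g(25,-1)=742900
t=26: g(26,-26)=1 g(26,-24)=25 g(26,-22)=299 g(26,-20)=2275 g(26,-18)=12350 g(26,-16)=50830 g(26,-14)=164450 g(26,-12)=427570 g(26,-10)=904475 g(26,-8)=1562275 g(26,-6)=2187185 g(26,-4)=2414425 g(26,-2)=1931540 g(26,0)=742900
t=27: g(27,-27)=1 g(27,-25)=26 g(27,-23)=324 g(27,-21)=2574 g(27,-19)=14625 g(27,-17)=63180 g(27,-15)=215280 g(27,-13)=592020 g(27,-11)=1332045 g(27,-9)=2466750 g(27,-7)=3749460 g(27,-5)=4601610 g(27,-3)=4345965 g(27,-1)=2674440
t=28: g(28,-28)=1 g(28,-26)=27 g(28,-24)=350 g(28,-22)=2898 g(28,-20)=17199 g(28,-18)=77805 g(28,-16)=278460 g(28,-14)=807300 g(28,-12)=1924065 g(28,-10)=3798795 g(28,-8)=6216210 g(28,-6)=8351070 g(28,-4)=8947575 g(28,-2)=7020405 g(28,0)=2674440
Paths never hitting 1: Σ_s g(28,s) = 40116600
Paths hitting 1: 2^28 - 40116600 = 228318856
P = 228318856/268435456 = 28539857/33554432

Answer: 28539857/33554432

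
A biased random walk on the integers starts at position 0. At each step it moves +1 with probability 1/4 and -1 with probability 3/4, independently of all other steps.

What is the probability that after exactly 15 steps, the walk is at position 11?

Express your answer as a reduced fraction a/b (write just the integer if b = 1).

Answer: 945/1073741824

Derivation:
To reach position 11 after 15 steps: need 13 steps of +1 and 2 steps of -1.
Number of such sequences: C(15,13) = 105
Each has probability (1/4)^13 · (3/4)^2 = 9/1073741824
P = 105 · 9/1073741824 = 945/1073741824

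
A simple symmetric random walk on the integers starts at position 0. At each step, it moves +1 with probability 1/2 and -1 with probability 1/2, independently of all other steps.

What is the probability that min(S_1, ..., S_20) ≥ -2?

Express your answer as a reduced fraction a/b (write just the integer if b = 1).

Let f(t,s) = #length-t paths at position s with S_1..S_t all ≥ -2.
f(t,s) = f(t-1,s-1) + f(t-1,s+1) for s ≥ -2; f(t,s) = 0 for s < -2.
t=0: f(0,0)=1
t=1: f(1,-1)=1 f(1,1)=1
t=2: f(2,-2)=1 f(2,0)=2 f(2,2)=1
t=3: f(3,-1)=3 f(3,1)=3 f(3,3)=1
t=4: f(4,-2)=3 f(4,0)=6 f(4,2)=4 f(4,4)=1
t=5: f(5,-1)=9 f(5,1)=10 f(5,3)=5 f(5,5)=1
t=6: f(6,-2)=9 f(6,0)=19 f(6,2)=15 f(6,4)=6 f(6,6)=1
t=7: f(7,-1)=28 f(7,1)=34 f(7,3)=21 f(7,5)=7 f(7,7)=1
t=8: f(8,-2)=28 f(8,0)=62 f(8,2)=55 f(8,4)=28 f(8,6)=8 f(8,8)=1
t=9: f(9,-1)=90 f(9,1)=117 f(9,3)=83 f(9,5)=36 f(9,7)=9 f(9,9)=1
t=10: f(10,-2)=90 f(10,0)=207 f(10,2)=200 f(10,4)=119 f(10,6)=45 f(10,8)=10 f(10,10)=1
t=11: f(11,-1)=297 f(11,1)=407 f(11,3)=319 f(11,5)=164 f(11,7)=55 f(11,9)=11 f(11,11)=1
t=12: f(12,-2)=297 f(12,0)=704 f(12,2)=726 f(12,4)=483 f(12,6)=219 f(12,8)=66 f(12,10)=12 f(12,12)=1
t=13: f(13,-1)=1001 f(13,1)=1430 f(13,3)=1209 f(13,5)=702 f(13,7)=285 f(13,9)=78 f(13,11)=13 f(13,13)=1
t=14: f(14,-2)=1001 f(14,0)=2431 f(14,2)=2639 f(14,4)=1911 f(14,6)=987 f(14,8)=363 f(14,10)=91 f(14,12)=14 f(14,14)=1
t=15: f(15,-1)=3432 f(15,1)=5070 f(15,3)=4550 f(15,5)=2898 f(15,7)=1350 f(15,9)=454 f(15,11)=105 f(15,13)=15 f(15,15)=1
t=16: f(16,-2)=3432 f(16,0)=8502 f(16,2)=9620 f(16,4)=7448 f(16,6)=4248 f(16,8)=1804 f(16,10)=559 f(16,12)=120 f(16,14)=16 f(16,16)=1
t=17: f(17,-1)=11934 f(17,1)=18122 f(17,3)=17068 f(17,5)=11696 f(17,7)=6052 f(17,9)=2363 f(17,11)=679 f(17,13)=136 f(17,15)=17 f(17,17)=1
t=18: f(18,-2)=11934 f(18,0)=30056 f(18,2)=35190 f(18,4)=28764 f(18,6)=17748 f(18,8)=8415 f(18,10)=3042 f(18,12)=815 f(18,14)=153 f(18,16)=18 f(18,18)=1
t=19: f(19,-1)=41990 f(19,1)=65246 f(19,3)=63954 f(19,5)=46512 f(19,7)=26163 f(19,9)=11457 f(19,11)=3857 f(19,13)=968 f(19,15)=171 f(19,17)=19 f(19,19)=1
t=20: f(20,-2)=41990 f(20,0)=107236 f(20,2)=129200 f(20,4)=110466 f(20,6)=72675 f(20,8)=37620 f(20,10)=15314 f(20,12)=4825 f(20,14)=1139 f(20,16)=190 f(20,18)=20 f(20,20)=1
Σ_s f(20,s) = 520676
P = 520676/1048576 = 130169/262144

Answer: 130169/262144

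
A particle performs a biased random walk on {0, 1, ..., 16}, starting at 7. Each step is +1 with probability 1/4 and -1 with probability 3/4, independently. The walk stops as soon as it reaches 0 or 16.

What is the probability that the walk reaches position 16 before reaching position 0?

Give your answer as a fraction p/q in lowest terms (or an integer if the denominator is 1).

Biased walk: p = 1/4, q = 3/4, r = q/p = 3
Gambler's ruin: P(hit 16 before 0 | start at 7) = (1 - r^a)/(1 - r^N)
r^7 = 2187; r^16 = 43046721
P = (1 - 2187) / (1 - 43046721) = -2186 / -43046720 = 1093/21523360

Answer: 1093/21523360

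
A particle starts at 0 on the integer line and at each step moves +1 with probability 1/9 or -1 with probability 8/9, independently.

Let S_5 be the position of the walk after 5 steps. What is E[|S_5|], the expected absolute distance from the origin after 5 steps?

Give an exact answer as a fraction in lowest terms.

S_5 takes values m ≡ 1 (mod 2) with |m| ≤ 5; P(S_5=m) = C(5,(5+m)/2) · (1/9)^((5+m)/2) · (8/9)^((5-m)/2).
Distribution: P(S=-5)=32768/59049, P(S=-3)=20480/59049, P(S=-1)=5120/59049, P(S=1)=640/59049, P(S=3)=40/59049, P(S=5)=1/59049
E[|S_5|] = Σ_m |m|·P(S_5=m) = 25685/6561

Answer: 25685/6561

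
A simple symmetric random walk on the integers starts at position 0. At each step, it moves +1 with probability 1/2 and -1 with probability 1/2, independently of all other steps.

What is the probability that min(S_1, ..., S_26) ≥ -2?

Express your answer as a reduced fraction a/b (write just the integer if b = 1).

Let f(t,s) = #length-t paths at position s with S_1..S_t all ≥ -2.
f(t,s) = f(t-1,s-1) + f(t-1,s+1) for s ≥ -2; f(t,s) = 0 for s < -2.
t=0: f(0,0)=1
t=1: f(1,-1)=1 f(1,1)=1
t=2: f(2,-2)=1 f(2,0)=2 f(2,2)=1
t=3: f(3,-1)=3 f(3,1)=3 f(3,3)=1
t=4: f(4,-2)=3 f(4,0)=6 f(4,2)=4 f(4,4)=1
t=5: f(5,-1)=9 f(5,1)=10 f(5,3)=5 f(5,5)=1
t=6: f(6,-2)=9 f(6,0)=19 f(6,2)=15 f(6,4)=6 f(6,6)=1
t=7: f(7,-1)=28 f(7,1)=34 f(7,3)=21 f(7,5)=7 f(7,7)=1
t=8: f(8,-2)=28 f(8,0)=62 f(8,2)=55 f(8,4)=28 f(8,6)=8 f(8,8)=1
t=9: f(9,-1)=90 f(9,1)=117 f(9,3)=83 f(9,5)=36 f(9,7)=9 f(9,9)=1
t=10: f(10,-2)=90 f(10,0)=207 f(10,2)=200 f(10,4)=119 f(10,6)=45 f(10,8)=10 f(10,10)=1
t=11: f(11,-1)=297 f(11,1)=407 f(11,3)=319 f(11,5)=164 f(11,7)=55 f(11,9)=11 f(11,11)=1
t=12: f(12,-2)=297 f(12,0)=704 f(12,2)=726 f(12,4)=483 f(12,6)=219 f(12,8)=66 f(12,10)=12 f(12,12)=1
t=13: f(13,-1)=1001 f(13,1)=1430 f(13,3)=1209 f(13,5)=702 f(13,7)=285 f(13,9)=78 f(13,11)=13 f(13,13)=1
t=14: f(14,-2)=1001 f(14,0)=2431 f(14,2)=2639 f(14,4)=1911 f(14,6)=987 f(14,8)=363 f(14,10)=91 f(14,12)=14 f(14,14)=1
t=15: f(15,-1)=3432 f(15,1)=5070 f(15,3)=4550 f(15,5)=2898 f(15,7)=1350 f(15,9)=454 f(15,11)=105 f(15,13)=15 f(15,15)=1
t=16: f(16,-2)=3432 f(16,0)=8502 f(16,2)=9620 f(16,4)=7448 f(16,6)=4248 f(16,8)=1804 f(16,10)=559 f(16,12)=120 f(16,14)=16 f(16,16)=1
t=17: f(17,-1)=11934 f(17,1)=18122 f(17,3)=17068 f(17,5)=11696 f(17,7)=6052 f(17,9)=2363 f(17,11)=679 f(17,13)=136 f(17,15)=17 f(17,17)=1
t=18: f(18,-2)=11934 f(18,0)=30056 f(18,2)=35190 f(18,4)=28764 f(18,6)=17748 f(18,8)=8415 f(18,10)=3042 f(18,12)=815 f(18,14)=153 f(18,16)=18 f(18,18)=1
t=19: f(19,-1)=41990 f(19,1)=65246 f(19,3)=63954 f(19,5)=46512 f(19,7)=26163 f(19,9)=11457 f(19,11)=3857 f(19,13)=968 f(19,15)=171 f(19,17)=19 f(19,19)=1
t=20: f(20,-2)=41990 f(20,0)=107236 f(20,2)=129200 f(20,4)=110466 f(20,6)=72675 f(20,8)=37620 f(20,10)=15314 f(20,12)=4825 f(20,14)=1139 f(20,16)=190 f(20,18)=20 f(20,20)=1
t=21: f(21,-1)=149226 f(21,1)=236436 f(21,3)=239666 f(21,5)=183141 f(21,7)=110295 f(21,9)=52934 f(21,11)=20139 f(21,13)=5964 f(21,15)=1329 f(21,17)=210 f(21,19)=21 f(21,21)=1
t=22: f(22,-2)=149226 f(22,0)=385662 f(22,2)=476102 f(22,4)=422807 f(22,6)=293436 f(22,8)=163229 f(22,10)=73073 f(22,12)=26103 f(22,14)=7293 f(22,16)=1539 f(22,18)=231 f(22,20)=22 f(22,22)=1
t=23: f(23,-1)=534888 f(23,1)=861764 f(23,3)=898909 f(23,5)=716243 f(23,7)=456665 f(23,9)=236302 f(23,11)=99176 f(23,13)=33396 f(23,15)=8832 f(23,17)=1770 f(23,19)=253 f(23,21)=23 f(23,23)=1
t=24: f(24,-2)=534888 f(24,0)=1396652 f(24,2)=1760673 f(24,4)=1615152 f(24,6)=1172908 f(24,8)=692967 f(24,10)=335478 f(24,12)=132572 f(24,14)=42228 f(24,16)=10602 f(24,18)=2023 f(24,20)=276 f(24,22)=24 f(24,24)=1
t=25: f(25,-1)=1931540 f(25,1)=3157325 f(25,3)=3375825 f(25,5)=2788060 f(25,7)=1865875 f(25,9)=1028445 f(25,11)=468050 f(25,13)=174800 f(25,15)=52830 f(25,17)=12625 f(25,19)=2299 f(25,21)=300 f(25,23)=25 f(25,25)=1
t=26: f(26,-2)=1931540 f(26,0)=5088865 f(26,2)=6533150 f(26,4)=6163885 f(26,6)=4653935 f(26,8)=2894320 f(26,10)=1496495 f(26,12)=642850 f(26,14)=227630 f(26,16)=65455 f(26,18)=14924 f(26,20)=2599 f(26,22)=325 f(26,24)=26 f(26,26)=1
Σ_s f(26,s) = 29716000
P = 29716000/67108864 = 928625/2097152

Answer: 928625/2097152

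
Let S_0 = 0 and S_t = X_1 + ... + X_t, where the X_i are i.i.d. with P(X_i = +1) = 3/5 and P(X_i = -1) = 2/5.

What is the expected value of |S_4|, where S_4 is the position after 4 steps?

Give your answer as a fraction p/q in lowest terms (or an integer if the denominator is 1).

S_4 takes values m ≡ 0 (mod 2) with |m| ≤ 4; P(S_4=m) = C(4,(4+m)/2) · (3/5)^((4+m)/2) · (2/5)^((4-m)/2).
Distribution: P(S=-4)=16/625, P(S=-2)=96/625, P(S=0)=216/625, P(S=2)=216/625, P(S=4)=81/625
E[|S_4|] = Σ_m |m|·P(S_4=m) = 1012/625

Answer: 1012/625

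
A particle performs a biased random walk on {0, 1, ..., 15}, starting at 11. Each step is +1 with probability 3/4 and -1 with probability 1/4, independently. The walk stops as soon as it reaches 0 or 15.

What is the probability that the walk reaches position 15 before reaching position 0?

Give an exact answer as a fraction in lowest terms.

Answer: 7174413/7174453

Derivation:
Biased walk: p = 3/4, q = 1/4, r = q/p = 1/3
Gambler's ruin: P(hit 15 before 0 | start at 11) = (1 - r^a)/(1 - r^N)
r^11 = 1/177147; r^15 = 1/14348907
P = (1 - 1/177147) / (1 - 1/14348907) = 177146/177147 / 14348906/14348907 = 7174413/7174453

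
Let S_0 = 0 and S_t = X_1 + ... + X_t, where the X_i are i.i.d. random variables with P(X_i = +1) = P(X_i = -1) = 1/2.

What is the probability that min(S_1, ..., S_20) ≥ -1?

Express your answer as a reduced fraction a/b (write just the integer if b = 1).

Let f(t,s) = #length-t paths at position s with S_1..S_t all ≥ -1.
f(t,s) = f(t-1,s-1) + f(t-1,s+1) for s ≥ -1; f(t,s) = 0 for s < -1.
t=0: f(0,0)=1
t=1: f(1,-1)=1 f(1,1)=1
t=2: f(2,0)=2 f(2,2)=1
t=3: f(3,-1)=2 f(3,1)=3 f(3,3)=1
t=4: f(4,0)=5 f(4,2)=4 f(4,4)=1
t=5: f(5,-1)=5 f(5,1)=9 f(5,3)=5 f(5,5)=1
t=6: f(6,0)=14 f(6,2)=14 f(6,4)=6 f(6,6)=1
t=7: f(7,-1)=14 f(7,1)=28 f(7,3)=20 f(7,5)=7 f(7,7)=1
t=8: f(8,0)=42 f(8,2)=48 f(8,4)=27 f(8,6)=8 f(8,8)=1
t=9: f(9,-1)=42 f(9,1)=90 f(9,3)=75 f(9,5)=35 f(9,7)=9 f(9,9)=1
t=10: f(10,0)=132 f(10,2)=165 f(10,4)=110 f(10,6)=44 f(10,8)=10 f(10,10)=1
t=11: f(11,-1)=132 f(11,1)=297 f(11,3)=275 f(11,5)=154 f(11,7)=54 f(11,9)=11 f(11,11)=1
t=12: f(12,0)=429 f(12,2)=572 f(12,4)=429 f(12,6)=208 f(12,8)=65 f(12,10)=12 f(12,12)=1
t=13: f(13,-1)=429 f(13,1)=1001 f(13,3)=1001 f(13,5)=637 f(13,7)=273 f(13,9)=77 f(13,11)=13 f(13,13)=1
t=14: f(14,0)=1430 f(14,2)=2002 f(14,4)=1638 f(14,6)=910 f(14,8)=350 f(14,10)=90 f(14,12)=14 f(14,14)=1
t=15: f(15,-1)=1430 f(15,1)=3432 f(15,3)=3640 f(15,5)=2548 f(15,7)=1260 f(15,9)=440 f(15,11)=104 f(15,13)=15 f(15,15)=1
t=16: f(16,0)=4862 f(16,2)=7072 f(16,4)=6188 f(16,6)=3808 f(16,8)=1700 f(16,10)=544 f(16,12)=119 f(16,14)=16 f(16,16)=1
t=17: f(17,-1)=4862 f(17,1)=11934 f(17,3)=13260 f(17,5)=9996 f(17,7)=5508 f(17,9)=2244 f(17,11)=663 f(17,13)=135 f(17,15)=17 f(17,17)=1
t=18: f(18,0)=16796 f(18,2)=25194 f(18,4)=23256 f(18,6)=15504 f(18,8)=7752 f(18,10)=2907 f(18,12)=798 f(18,14)=152 f(18,16)=18 f(18,18)=1
t=19: f(19,-1)=16796 f(19,1)=41990 f(19,3)=48450 f(19,5)=38760 f(19,7)=23256 f(19,9)=10659 f(19,11)=3705 f(19,13)=950 f(19,15)=170 f(19,17)=19 f(19,19)=1
t=20: f(20,0)=58786 f(20,2)=90440 f(20,4)=87210 f(20,6)=62016 f(20,8)=33915 f(20,10)=14364 f(20,12)=4655 f(20,14)=1120 f(20,16)=189 f(20,18)=20 f(20,20)=1
Σ_s f(20,s) = 352716
P = 352716/1048576 = 88179/262144

Answer: 88179/262144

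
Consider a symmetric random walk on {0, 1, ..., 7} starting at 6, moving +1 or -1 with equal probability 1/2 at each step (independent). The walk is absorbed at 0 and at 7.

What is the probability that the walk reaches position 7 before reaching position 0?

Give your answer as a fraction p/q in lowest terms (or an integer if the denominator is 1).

Answer: 6/7

Derivation:
Symmetric walk (p = 1/2): the harmonic-function argument gives P(hit 7 before 0 | start at 6) = a/N.
P = 6/7 = 6/7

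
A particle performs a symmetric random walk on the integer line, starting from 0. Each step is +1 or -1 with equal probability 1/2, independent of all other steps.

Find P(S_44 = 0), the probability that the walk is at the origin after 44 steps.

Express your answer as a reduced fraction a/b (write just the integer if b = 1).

To return to 0 after 44 steps: need exactly 22 steps of +1 and 22 of -1.
Favorable paths: C(44,22) = 2104098963720
Total paths: 2^44 = 17592186044416
P = 2104098963720/17592186044416 = 263012370465/2199023255552

Answer: 263012370465/2199023255552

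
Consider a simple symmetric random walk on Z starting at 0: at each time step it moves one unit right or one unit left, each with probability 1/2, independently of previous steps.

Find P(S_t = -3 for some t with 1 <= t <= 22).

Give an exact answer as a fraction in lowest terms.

Count via complement. Let g(t,s) = #length-t paths at position s with S_1..S_t all ≠ -3.
g(t,s) = g(t-1,s-1) + g(t-1,s+1) for s ≠ -3; g(t,-3) = 0.
t=0: g(0,0)=1
t=1: g(1,-1)=1 g(1,1)=1
t=2: g(2,-2)=1 g(2,0)=2 g(2,2)=1
t=3: g(3,-1)=3 g(3,1)=3 g(3,3)=1
t=4: g(4,-2)=3 g(4,0)=6 g(4,2)=4 g(4,4)=1
t=5: g(5,-1)=9 g(5,1)=10 g(5,3)=5 g(5,5)=1
t=6: g(6,-2)=9 g(6,0)=19 g(6,2)=15 g(6,4)=6 g(6,6)=1
t=7: g(7,-1)=28 g(7,1)=34 g(7,3)=21 g(7,5)=7 g(7,7)=1
t=8: g(8,-2)=28 g(8,0)=62 g(8,2)=55 g(8,4)=28 g(8,6)=8 g(8,8)=1
t=9: g(9,-1)=90 g(9,1)=117 g(9,3)=83 g(9,5)=36 g(9,7)=9 g(9,9)=1
t=10: g(10,-2)=90 g(10,0)=207 g(10,2)=200 g(10,4)=119 g(10,6)=45 g(10,8)=10 g(10,10)=1
t=11: g(11,-1)=297 g(11,1)=407 g(11,3)=319 g(11,5)=164 g(11,7)=55 g(11,9)=11 g(11,11)=1
t=12: g(12,-2)=297 g(12,0)=704 g(12,2)=726 g(12,4)=483 g(12,6)=219 g(12,8)=66 g(12,10)=12 g(12,12)=1
t=13: g(13,-1)=1001 g(13,1)=1430 g(13,3)=1209 g(13,5)=702 g(13,7)=285 g(13,9)=78 g(13,11)=13 g(13,13)=1
t=14: g(14,-2)=1001 g(14,0)=2431 g(14,2)=2639 g(14,4)=1911 g(14,6)=987 g(14,8)=363 g(14,10)=91 g(14,12)=14 g(14,14)=1
t=15: g(15,-1)=3432 g(15,1)=5070 g(15,3)=4550 g(15,5)=2898 g(15,7)=1350 g(15,9)=454 g(15,11)=105 g(15,13)=15 g(15,15)=1
t=16: g(16,-2)=3432 g(16,0)=8502 g(16,2)=9620 g(16,4)=7448 g(16,6)=4248 g(16,8)=1804 g(16,10)=559 g(16,12)=120 g(16,14)=16 g(16,16)=1
t=17: g(17,-1)=11934 g(17,1)=18122 g(17,3)=17068 g(17,5)=11696 g(17,7)=6052 g(17,9)=2363 g(17,11)=679 g(17,13)=136 g(17,15)=17 g(17,17)=1
t=18: g(18,-2)=11934 g(18,0)=30056 g(18,2)=35190 g(18,4)=28764 g(18,6)=17748 g(18,8)=8415 g(18,10)=3042 g(18,12)=815 g(18,14)=153 g(18,16)=18 g(18,18)=1
t=19: g(19,-1)=41990 g(19,1)=65246 g(19,3)=63954 g(19,5)=46512 g(19,7)=26163 g(19,9)=11457 g(19,11)=3857 g(19,13)=968 g(19,15)=171 g(19,17)=19 g(19,19)=1
t=20: g(20,-2)=41990 g(20,0)=107236 g(20,2)=129200 g(20,4)=110466 g(20,6)=72675 g(20,8)=37620 g(20,10)=15314 g(20,12)=4825 g(20,14)=1139 g(20,16)=190 g(20,18)=20 g(20,20)=1
t=21: g(21,-1)=149226 g(21,1)=236436 g(21,3)=239666 g(21,5)=183141 g(21,7)=110295 g(21,9)=52934 g(21,11)=20139 g(21,13)=5964 g(21,15)=1329 g(21,17)=210 g(21,19)=21 g(21,21)=1
t=22: g(22,-2)=149226 g(22,0)=385662 g(22,2)=476102 g(22,4)=422807 g(22,6)=293436 g(22,8)=163229 g(22,10)=73073 g(22,12)=26103 g(22,14)=7293 g(22,16)=1539 g(22,18)=231 g(22,20)=22 g(22,22)=1
Paths never hitting -3: Σ_s g(22,s) = 1998724
Paths hitting -3: 2^22 - 1998724 = 2195580
P = 2195580/4194304 = 548895/1048576

Answer: 548895/1048576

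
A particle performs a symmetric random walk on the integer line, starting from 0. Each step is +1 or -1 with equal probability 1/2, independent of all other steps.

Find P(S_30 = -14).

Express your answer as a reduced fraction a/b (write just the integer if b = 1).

To reach position -14 after 30 steps: need 8 steps of +1 and 22 of -1.
Favorable paths: C(30,8) = 5852925
Total paths: 2^30 = 1073741824
P = 5852925/1073741824 = 5852925/1073741824

Answer: 5852925/1073741824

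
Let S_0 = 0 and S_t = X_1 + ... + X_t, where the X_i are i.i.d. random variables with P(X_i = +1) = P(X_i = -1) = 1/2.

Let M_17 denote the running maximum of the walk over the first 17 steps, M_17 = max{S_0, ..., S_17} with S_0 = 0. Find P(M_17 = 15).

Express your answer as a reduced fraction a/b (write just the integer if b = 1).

Answer: 17/131072

Derivation:
Let M_17 = max(S_0,...,S_17). Use the reflection principle: for j ≥ 1, #{paths with M_17 ≥ j} = #{S_17 ≥ j} + #{S_17 ≥ j+1}.
By reflection, #{M_17 ≥ 15} = #{S_17 ≥ 15} + #{S_17 ≥ 16} = 18 + 1 = 19.
#{M_17 ≥ 16} = #{S_17 ≥ 16} + #{S_17 ≥ 17} = 1 + 1 = 2.
#{M_17 = 15} = 19 - 2 = 17.
P(M_17 = 15) = 17/131072 = 17/131072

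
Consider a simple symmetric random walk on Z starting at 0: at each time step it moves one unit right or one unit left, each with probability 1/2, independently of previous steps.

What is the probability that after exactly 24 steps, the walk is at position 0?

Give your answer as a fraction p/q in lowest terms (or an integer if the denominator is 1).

To return to 0 after 24 steps: need exactly 12 steps of +1 and 12 of -1.
Favorable paths: C(24,12) = 2704156
Total paths: 2^24 = 16777216
P = 2704156/16777216 = 676039/4194304

Answer: 676039/4194304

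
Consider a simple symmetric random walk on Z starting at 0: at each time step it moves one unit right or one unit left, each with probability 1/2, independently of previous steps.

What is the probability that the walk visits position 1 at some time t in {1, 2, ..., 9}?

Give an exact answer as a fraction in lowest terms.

Answer: 193/256

Derivation:
Count via complement. Let g(t,s) = #length-t paths at position s with S_1..S_t all ≠ 1.
g(t,s) = g(t-1,s-1) + g(t-1,s+1) for s ≠ 1; g(t,1) = 0.
t=0: g(0,0)=1
t=1: g(1,-1)=1
t=2: g(2,-2)=1 g(2,0)=1
t=3: g(3,-3)=1 g(3,-1)=2
t=4: g(4,-4)=1 g(4,-2)=3 g(4,0)=2
t=5: g(5,-5)=1 g(5,-3)=4 g(5,-1)=5
t=6: g(6,-6)=1 g(6,-4)=5 g(6,-2)=9 g(6,0)=5
t=7: g(7,-7)=1 g(7,-5)=6 g(7,-3)=14 g(7,-1)=14
t=8: g(8,-8)=1 g(8,-6)=7 g(8,-4)=20 g(8,-2)=28 g(8,0)=14
t=9: g(9,-9)=1 g(9,-7)=8 g(9,-5)=27 g(9,-3)=48 g(9,-1)=42
Paths never hitting 1: Σ_s g(9,s) = 126
Paths hitting 1: 2^9 - 126 = 386
P = 386/512 = 193/256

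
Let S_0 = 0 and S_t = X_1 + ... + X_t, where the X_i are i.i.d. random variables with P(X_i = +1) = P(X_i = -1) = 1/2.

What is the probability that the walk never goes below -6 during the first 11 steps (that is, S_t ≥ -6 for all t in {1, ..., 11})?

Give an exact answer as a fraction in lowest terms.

Let f(t,s) = #length-t paths at position s with S_1..S_t all ≥ -6.
f(t,s) = f(t-1,s-1) + f(t-1,s+1) for s ≥ -6; f(t,s) = 0 for s < -6.
t=0: f(0,0)=1
t=1: f(1,-1)=1 f(1,1)=1
t=2: f(2,-2)=1 f(2,0)=2 f(2,2)=1
t=3: f(3,-3)=1 f(3,-1)=3 f(3,1)=3 f(3,3)=1
t=4: f(4,-4)=1 f(4,-2)=4 f(4,0)=6 f(4,2)=4 f(4,4)=1
t=5: f(5,-5)=1 f(5,-3)=5 f(5,-1)=10 f(5,1)=10 f(5,3)=5 f(5,5)=1
t=6: f(6,-6)=1 f(6,-4)=6 f(6,-2)=15 f(6,0)=20 f(6,2)=15 f(6,4)=6 f(6,6)=1
t=7: f(7,-5)=7 f(7,-3)=21 f(7,-1)=35 f(7,1)=35 f(7,3)=21 f(7,5)=7 f(7,7)=1
t=8: f(8,-6)=7 f(8,-4)=28 f(8,-2)=56 f(8,0)=70 f(8,2)=56 f(8,4)=28 f(8,6)=8 f(8,8)=1
t=9: f(9,-5)=35 f(9,-3)=84 f(9,-1)=126 f(9,1)=126 f(9,3)=84 f(9,5)=36 f(9,7)=9 f(9,9)=1
t=10: f(10,-6)=35 f(10,-4)=119 f(10,-2)=210 f(10,0)=252 f(10,2)=210 f(10,4)=120 f(10,6)=45 f(10,8)=10 f(10,10)=1
t=11: f(11,-5)=154 f(11,-3)=329 f(11,-1)=462 f(11,1)=462 f(11,3)=330 f(11,5)=165 f(11,7)=55 f(11,9)=11 f(11,11)=1
Σ_s f(11,s) = 1969
P = 1969/2048 = 1969/2048

Answer: 1969/2048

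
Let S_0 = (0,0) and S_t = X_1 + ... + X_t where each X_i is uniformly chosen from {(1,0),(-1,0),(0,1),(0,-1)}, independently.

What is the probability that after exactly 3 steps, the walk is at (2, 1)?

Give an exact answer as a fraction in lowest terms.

Let h be the number of horizontal steps (so 3-h are vertical). To end at (2,1) need (h+2)/2 right-steps and ((3-h)+1)/2 up-steps.
Sum over h with 2 ≤ h ≤ 2, h ≡ 0 (mod 2), 3-h ≡ 1 (mod 2):
h=2: C(3,2)·C(2,2)·C(1,1) = 3·1·1 = 3
Total favorable: 3
Total paths: 4^3 = 64
P = 3/64 = 3/64

Answer: 3/64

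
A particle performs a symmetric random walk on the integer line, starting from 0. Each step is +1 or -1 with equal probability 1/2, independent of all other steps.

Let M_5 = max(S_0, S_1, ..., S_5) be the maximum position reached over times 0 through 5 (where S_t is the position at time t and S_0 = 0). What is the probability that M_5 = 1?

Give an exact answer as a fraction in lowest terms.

Let M_5 = max(S_0,...,S_5). Use the reflection principle: for j ≥ 1, #{paths with M_5 ≥ j} = #{S_5 ≥ j} + #{S_5 ≥ j+1}.
By reflection, #{M_5 ≥ 1} = #{S_5 ≥ 1} + #{S_5 ≥ 2} = 16 + 6 = 22.
#{M_5 ≥ 2} = #{S_5 ≥ 2} + #{S_5 ≥ 3} = 6 + 6 = 12.
#{M_5 = 1} = 22 - 12 = 10.
P(M_5 = 1) = 10/32 = 5/16

Answer: 5/16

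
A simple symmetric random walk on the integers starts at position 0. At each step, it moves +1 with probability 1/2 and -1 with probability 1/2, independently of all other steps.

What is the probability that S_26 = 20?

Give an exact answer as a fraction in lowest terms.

To reach position 20 after 26 steps: need 23 steps of +1 and 3 of -1.
Favorable paths: C(26,23) = 2600
Total paths: 2^26 = 67108864
P = 2600/67108864 = 325/8388608

Answer: 325/8388608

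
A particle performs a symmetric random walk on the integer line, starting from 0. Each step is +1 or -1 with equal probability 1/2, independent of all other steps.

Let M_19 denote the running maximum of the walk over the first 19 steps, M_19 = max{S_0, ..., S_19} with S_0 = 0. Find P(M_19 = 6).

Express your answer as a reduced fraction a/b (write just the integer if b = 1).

Answer: 6783/131072

Derivation:
Let M_19 = max(S_0,...,S_19). Use the reflection principle: for j ≥ 1, #{paths with M_19 ≥ j} = #{S_19 ≥ j} + #{S_19 ≥ j+1}.
By reflection, #{M_19 ≥ 6} = #{S_19 ≥ 6} + #{S_19 ≥ 7} = 43796 + 43796 = 87592.
#{M_19 ≥ 7} = #{S_19 ≥ 7} + #{S_19 ≥ 8} = 43796 + 16664 = 60460.
#{M_19 = 6} = 87592 - 60460 = 27132.
P(M_19 = 6) = 27132/524288 = 6783/131072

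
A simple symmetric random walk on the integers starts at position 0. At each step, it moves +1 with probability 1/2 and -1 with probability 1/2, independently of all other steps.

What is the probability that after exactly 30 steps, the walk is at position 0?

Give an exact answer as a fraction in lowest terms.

To return to 0 after 30 steps: need exactly 15 steps of +1 and 15 of -1.
Favorable paths: C(30,15) = 155117520
Total paths: 2^30 = 1073741824
P = 155117520/1073741824 = 9694845/67108864

Answer: 9694845/67108864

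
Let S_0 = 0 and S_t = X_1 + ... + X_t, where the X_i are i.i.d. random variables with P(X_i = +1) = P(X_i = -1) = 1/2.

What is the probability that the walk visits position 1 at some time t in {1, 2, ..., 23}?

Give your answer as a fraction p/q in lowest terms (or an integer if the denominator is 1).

Answer: 3518265/4194304

Derivation:
Count via complement. Let g(t,s) = #length-t paths at position s with S_1..S_t all ≠ 1.
g(t,s) = g(t-1,s-1) + g(t-1,s+1) for s ≠ 1; g(t,1) = 0.
t=0: g(0,0)=1
t=1: g(1,-1)=1
t=2: g(2,-2)=1 g(2,0)=1
t=3: g(3,-3)=1 g(3,-1)=2
t=4: g(4,-4)=1 g(4,-2)=3 g(4,0)=2
t=5: g(5,-5)=1 g(5,-3)=4 g(5,-1)=5
t=6: g(6,-6)=1 g(6,-4)=5 g(6,-2)=9 g(6,0)=5
t=7: g(7,-7)=1 g(7,-5)=6 g(7,-3)=14 g(7,-1)=14
t=8: g(8,-8)=1 g(8,-6)=7 g(8,-4)=20 g(8,-2)=28 g(8,0)=14
t=9: g(9,-9)=1 g(9,-7)=8 g(9,-5)=27 g(9,-3)=48 g(9,-1)=42
t=10: g(10,-10)=1 g(10,-8)=9 g(10,-6)=35 g(10,-4)=75 g(10,-2)=90 g(10,0)=42
t=11: g(11,-11)=1 g(11,-9)=10 g(11,-7)=44 g(11,-5)=110 g(11,-3)=165 g(11,-1)=132
t=12: g(12,-12)=1 g(12,-10)=11 g(12,-8)=54 g(12,-6)=154 g(12,-4)=275 g(12,-2)=297 g(12,0)=132
t=13: g(13,-13)=1 g(13,-11)=12 g(13,-9)=65 g(13,-7)=208 g(13,-5)=429 g(13,-3)=572 g(13,-1)=429
t=14: g(14,-14)=1 g(14,-12)=13 g(14,-10)=77 g(14,-8)=273 g(14,-6)=637 g(14,-4)=1001 g(14,-2)=1001 g(14,0)=429
t=15: g(15,-15)=1 g(15,-13)=14 g(15,-11)=90 g(15,-9)=350 g(15,-7)=910 g(15,-5)=1638 g(15,-3)=2002 g(15,-1)=1430
t=16: g(16,-16)=1 g(16,-14)=15 g(16,-12)=104 g(16,-10)=440 g(16,-8)=1260 g(16,-6)=2548 g(16,-4)=3640 g(16,-2)=3432 g(16,0)=1430
t=17: g(17,-17)=1 g(17,-15)=16 g(17,-13)=119 g(17,-11)=544 g(17,-9)=1700 g(17,-7)=3808 g(17,-5)=6188 g(17,-3)=7072 g(17,-1)=4862
t=18: g(18,-18)=1 g(18,-16)=17 g(18,-14)=135 g(18,-12)=663 g(18,-10)=2244 g(18,-8)=5508 g(18,-6)=9996 g(18,-4)=13260 g(18,-2)=11934 g(18,0)=4862
t=19: g(19,-19)=1 g(19,-17)=18 g(19,-15)=152 g(19,-13)=798 g(19,-11)=2907 g(19,-9)=7752 g(19,-7)=15504 g(19,-5)=23256 g(19,-3)=25194 g(19,-1)=16796
t=20: g(20,-20)=1 g(20,-18)=19 g(20,-16)=170 g(20,-14)=950 g(20,-12)=3705 g(20,-10)=10659 g(20,-8)=23256 g(20,-6)=38760 g(20,-4)=48450 g(20,-2)=41990 g(20,0)=16796
t=21: g(21,-21)=1 g(21,-19)=20 g(21,-17)=189 g(21,-15)=1120 g(21,-13)=4655 g(21,-11)=14364 g(21,-9)=33915 g(21,-7)=62016 g(21,-5)=87210 g(21,-3)=90440 g(21,-1)=58786
t=22: g(22,-22)=1 g(22,-20)=21 g(22,-18)=209 g(22,-16)=1309 g(22,-14)=5775 g(22,-12)=19019 g(22,-10)=48279 g(22,-8)=95931 g(22,-6)=149226 g(22,-4)=177650 g(22,-2)=149226 g(22,0)=58786
t=23: g(23,-23)=1 g(23,-21)=22 g(23,-19)=230 g(23,-17)=1518 g(23,-15)=7084 g(23,-13)=24794 g(23,-11)=67298 g(23,-9)=144210 g(23,-7)=245157 g(23,-5)=326876 g(23,-3)=326876 g(23,-1)=208012
Paths never hitting 1: Σ_s g(23,s) = 1352078
Paths hitting 1: 2^23 - 1352078 = 7036530
P = 7036530/8388608 = 3518265/4194304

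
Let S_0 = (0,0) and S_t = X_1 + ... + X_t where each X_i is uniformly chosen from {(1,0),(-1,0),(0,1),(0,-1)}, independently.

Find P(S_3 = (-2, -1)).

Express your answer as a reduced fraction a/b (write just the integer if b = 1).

Answer: 3/64

Derivation:
Let h be the number of horizontal steps (so 3-h are vertical). To end at (-2,-1) need (h-2)/2 right-steps and ((3-h)-1)/2 up-steps.
Sum over h with 2 ≤ h ≤ 2, h ≡ 0 (mod 2), 3-h ≡ 1 (mod 2):
h=2: C(3,2)·C(2,0)·C(1,0) = 3·1·1 = 3
Total favorable: 3
Total paths: 4^3 = 64
P = 3/64 = 3/64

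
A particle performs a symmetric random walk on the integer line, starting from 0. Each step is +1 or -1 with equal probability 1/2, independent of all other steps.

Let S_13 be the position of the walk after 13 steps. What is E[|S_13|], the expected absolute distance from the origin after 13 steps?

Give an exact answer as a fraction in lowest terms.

Answer: 3003/1024

Derivation:
S_13 takes values m ≡ 1 (mod 2) with |m| ≤ 13; P(S_13=m) = C(13,(13+m)/2)/2^13.
Total paths: 2^13 = 8192
Distribution: P(S=-13)=1/8192, P(S=-11)=13/8192, P(S=-9)=78/8192, P(S=-7)=286/8192, P(S=-5)=715/8192, P(S=-3)=1287/8192, P(S=-1)=1716/8192, P(S=1)=1716/8192, P(S=3)=1287/8192, P(S=5)=715/8192, P(S=7)=286/8192, P(S=9)=78/8192, P(S=11)=13/8192, P(S=13)=1/8192
E[|S_13|] = Σ_m |m|·P(S_13=m) = 24024/8192 = 3003/1024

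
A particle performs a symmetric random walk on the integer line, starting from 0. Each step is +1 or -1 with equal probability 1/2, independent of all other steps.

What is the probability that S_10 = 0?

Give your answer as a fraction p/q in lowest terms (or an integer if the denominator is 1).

Answer: 63/256

Derivation:
To return to 0 after 10 steps: need exactly 5 steps of +1 and 5 of -1.
Favorable paths: C(10,5) = 252
Total paths: 2^10 = 1024
P = 252/1024 = 63/256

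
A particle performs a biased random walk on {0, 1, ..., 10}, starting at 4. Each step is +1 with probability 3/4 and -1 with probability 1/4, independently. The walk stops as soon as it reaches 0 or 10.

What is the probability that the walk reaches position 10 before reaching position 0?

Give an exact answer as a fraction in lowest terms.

Answer: 7290/7381

Derivation:
Biased walk: p = 3/4, q = 1/4, r = q/p = 1/3
Gambler's ruin: P(hit 10 before 0 | start at 4) = (1 - r^a)/(1 - r^N)
r^4 = 1/81; r^10 = 1/59049
P = (1 - 1/81) / (1 - 1/59049) = 80/81 / 59048/59049 = 7290/7381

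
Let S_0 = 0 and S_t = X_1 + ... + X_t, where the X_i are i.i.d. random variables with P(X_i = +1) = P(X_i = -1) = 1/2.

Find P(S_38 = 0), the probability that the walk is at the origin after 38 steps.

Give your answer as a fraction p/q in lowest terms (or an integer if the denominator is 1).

Answer: 4418157975/34359738368

Derivation:
To return to 0 after 38 steps: need exactly 19 steps of +1 and 19 of -1.
Favorable paths: C(38,19) = 35345263800
Total paths: 2^38 = 274877906944
P = 35345263800/274877906944 = 4418157975/34359738368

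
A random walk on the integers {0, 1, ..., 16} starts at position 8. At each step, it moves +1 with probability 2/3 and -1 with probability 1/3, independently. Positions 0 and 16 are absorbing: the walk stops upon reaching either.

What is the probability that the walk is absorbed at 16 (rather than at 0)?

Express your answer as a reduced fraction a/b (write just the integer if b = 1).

Answer: 256/257

Derivation:
Biased walk: p = 2/3, q = 1/3, r = q/p = 1/2
Gambler's ruin: P(hit 16 before 0 | start at 8) = (1 - r^a)/(1 - r^N)
r^8 = 1/256; r^16 = 1/65536
P = (1 - 1/256) / (1 - 1/65536) = 255/256 / 65535/65536 = 256/257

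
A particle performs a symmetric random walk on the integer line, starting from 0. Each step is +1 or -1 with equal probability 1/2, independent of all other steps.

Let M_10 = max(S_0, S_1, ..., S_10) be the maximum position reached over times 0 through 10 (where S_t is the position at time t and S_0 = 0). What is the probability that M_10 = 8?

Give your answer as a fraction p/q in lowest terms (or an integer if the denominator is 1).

Answer: 5/512

Derivation:
Let M_10 = max(S_0,...,S_10). Use the reflection principle: for j ≥ 1, #{paths with M_10 ≥ j} = #{S_10 ≥ j} + #{S_10 ≥ j+1}.
By reflection, #{M_10 ≥ 8} = #{S_10 ≥ 8} + #{S_10 ≥ 9} = 11 + 1 = 12.
#{M_10 ≥ 9} = #{S_10 ≥ 9} + #{S_10 ≥ 10} = 1 + 1 = 2.
#{M_10 = 8} = 12 - 2 = 10.
P(M_10 = 8) = 10/1024 = 5/512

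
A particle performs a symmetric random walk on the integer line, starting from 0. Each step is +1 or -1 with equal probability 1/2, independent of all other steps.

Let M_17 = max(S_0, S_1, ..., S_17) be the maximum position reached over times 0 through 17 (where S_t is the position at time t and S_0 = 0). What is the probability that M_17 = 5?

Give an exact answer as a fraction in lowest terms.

Let M_17 = max(S_0,...,S_17). Use the reflection principle: for j ≥ 1, #{paths with M_17 ≥ j} = #{S_17 ≥ j} + #{S_17 ≥ j+1}.
By reflection, #{M_17 ≥ 5} = #{S_17 ≥ 5} + #{S_17 ≥ 6} = 21778 + 9402 = 31180.
#{M_17 ≥ 6} = #{S_17 ≥ 6} + #{S_17 ≥ 7} = 9402 + 9402 = 18804.
#{M_17 = 5} = 31180 - 18804 = 12376.
P(M_17 = 5) = 12376/131072 = 1547/16384

Answer: 1547/16384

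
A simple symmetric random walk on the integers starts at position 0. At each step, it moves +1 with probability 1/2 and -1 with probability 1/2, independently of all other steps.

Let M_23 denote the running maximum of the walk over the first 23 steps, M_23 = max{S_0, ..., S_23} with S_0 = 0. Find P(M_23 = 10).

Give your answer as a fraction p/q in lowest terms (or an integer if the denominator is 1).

Answer: 100947/8388608

Derivation:
Let M_23 = max(S_0,...,S_23). Use the reflection principle: for j ≥ 1, #{paths with M_23 ≥ j} = #{S_23 ≥ j} + #{S_23 ≥ j+1}.
By reflection, #{M_23 ≥ 10} = #{S_23 ≥ 10} + #{S_23 ≥ 11} = 145499 + 145499 = 290998.
#{M_23 ≥ 11} = #{S_23 ≥ 11} + #{S_23 ≥ 12} = 145499 + 44552 = 190051.
#{M_23 = 10} = 290998 - 190051 = 100947.
P(M_23 = 10) = 100947/8388608 = 100947/8388608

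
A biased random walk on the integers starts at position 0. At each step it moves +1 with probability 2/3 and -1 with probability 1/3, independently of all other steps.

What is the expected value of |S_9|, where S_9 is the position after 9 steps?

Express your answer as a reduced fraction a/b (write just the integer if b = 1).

Answer: 2549/729

Derivation:
S_9 takes values m ≡ 1 (mod 2) with |m| ≤ 9; P(S_9=m) = C(9,(9+m)/2) · (2/3)^((9+m)/2) · (1/3)^((9-m)/2).
Distribution: P(S=-9)=1/19683, P(S=-7)=2/2187, P(S=-5)=16/2187, P(S=-3)=224/6561, P(S=-1)=224/2187, P(S=1)=448/2187, P(S=3)=1792/6561, P(S=5)=512/2187, P(S=7)=256/2187, P(S=9)=512/19683
E[|S_9|] = Σ_m |m|·P(S_9=m) = 2549/729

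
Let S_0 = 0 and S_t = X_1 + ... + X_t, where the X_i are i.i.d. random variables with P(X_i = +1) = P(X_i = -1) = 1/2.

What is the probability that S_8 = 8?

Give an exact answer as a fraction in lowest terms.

Answer: 1/256

Derivation:
To reach position 8 after 8 steps: need 8 steps of +1 and 0 of -1.
Favorable paths: C(8,8) = 1
Total paths: 2^8 = 256
P = 1/256 = 1/256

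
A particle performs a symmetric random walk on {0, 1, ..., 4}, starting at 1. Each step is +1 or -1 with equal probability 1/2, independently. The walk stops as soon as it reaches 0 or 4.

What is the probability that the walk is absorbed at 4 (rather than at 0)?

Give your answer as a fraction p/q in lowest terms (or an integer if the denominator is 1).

Answer: 1/4

Derivation:
Symmetric walk (p = 1/2): the harmonic-function argument gives P(hit 4 before 0 | start at 1) = a/N.
P = 1/4 = 1/4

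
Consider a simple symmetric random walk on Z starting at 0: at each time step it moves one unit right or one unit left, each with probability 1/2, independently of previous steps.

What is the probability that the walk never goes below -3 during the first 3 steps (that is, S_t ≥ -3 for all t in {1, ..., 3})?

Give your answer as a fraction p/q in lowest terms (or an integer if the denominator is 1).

Let f(t,s) = #length-t paths at position s with S_1..S_t all ≥ -3.
f(t,s) = f(t-1,s-1) + f(t-1,s+1) for s ≥ -3; f(t,s) = 0 for s < -3.
t=0: f(0,0)=1
t=1: f(1,-1)=1 f(1,1)=1
t=2: f(2,-2)=1 f(2,0)=2 f(2,2)=1
t=3: f(3,-3)=1 f(3,-1)=3 f(3,1)=3 f(3,3)=1
Σ_s f(3,s) = 8
P = 8/8 = 1

Answer: 1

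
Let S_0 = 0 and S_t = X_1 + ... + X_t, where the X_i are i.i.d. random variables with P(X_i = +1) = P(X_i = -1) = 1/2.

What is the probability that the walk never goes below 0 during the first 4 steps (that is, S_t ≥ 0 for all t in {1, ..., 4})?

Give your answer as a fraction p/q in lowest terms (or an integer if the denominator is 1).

Answer: 3/8

Derivation:
Let f(t,s) = #length-t paths at position s with S_1..S_t all ≥ 0.
f(t,s) = f(t-1,s-1) + f(t-1,s+1) for s ≥ 0; f(t,s) = 0 for s < 0.
t=0: f(0,0)=1
t=1: f(1,1)=1
t=2: f(2,0)=1 f(2,2)=1
t=3: f(3,1)=2 f(3,3)=1
t=4: f(4,0)=2 f(4,2)=3 f(4,4)=1
Σ_s f(4,s) = 6
P = 6/16 = 3/8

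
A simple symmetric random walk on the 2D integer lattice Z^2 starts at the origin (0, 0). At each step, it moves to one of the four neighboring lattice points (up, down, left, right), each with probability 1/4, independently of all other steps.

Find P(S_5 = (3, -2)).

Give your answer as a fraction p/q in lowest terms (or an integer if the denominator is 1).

Let h be the number of horizontal steps (so 5-h are vertical). To end at (3,-2) need (h+3)/2 right-steps and ((5-h)-2)/2 up-steps.
Sum over h with 3 ≤ h ≤ 3, h ≡ 1 (mod 2), 5-h ≡ 0 (mod 2):
h=3: C(5,3)·C(3,3)·C(2,0) = 10·1·1 = 10
Total favorable: 10
Total paths: 4^5 = 1024
P = 10/1024 = 5/512

Answer: 5/512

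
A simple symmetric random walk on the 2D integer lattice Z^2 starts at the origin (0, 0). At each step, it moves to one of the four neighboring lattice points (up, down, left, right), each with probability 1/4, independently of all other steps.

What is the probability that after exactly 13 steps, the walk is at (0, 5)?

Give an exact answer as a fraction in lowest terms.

Let h be the number of horizontal steps (so 13-h are vertical). To end at (0,5) need (h+0)/2 right-steps and ((13-h)+5)/2 up-steps.
Sum over h with 0 ≤ h ≤ 8, h ≡ 0 (mod 2), 13-h ≡ 1 (mod 2):
h=0: C(13,0)·C(0,0)·C(13,9) = 1·1·715 = 715
h=2: C(13,2)·C(2,1)·C(11,8) = 78·2·165 = 25740
h=4: C(13,4)·C(4,2)·C(9,7) = 715·6·36 = 154440
h=6: C(13,6)·C(6,3)·C(7,6) = 1716·20·7 = 240240
h=8: C(13,8)·C(8,4)·C(5,5) = 1287·70·1 = 90090
Total favorable: 511225
Total paths: 4^13 = 67108864
P = 511225/67108864 = 511225/67108864

Answer: 511225/67108864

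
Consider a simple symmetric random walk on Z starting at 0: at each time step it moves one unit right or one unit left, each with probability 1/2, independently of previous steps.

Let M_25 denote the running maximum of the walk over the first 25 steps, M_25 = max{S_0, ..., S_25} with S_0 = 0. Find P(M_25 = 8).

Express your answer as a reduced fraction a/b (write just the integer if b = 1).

Answer: 1081575/33554432

Derivation:
Let M_25 = max(S_0,...,S_25). Use the reflection principle: for j ≥ 1, #{paths with M_25 ≥ j} = #{S_25 ≥ j} + #{S_25 ≥ j+1}.
By reflection, #{M_25 ≥ 8} = #{S_25 ≥ 8} + #{S_25 ≥ 9} = 1807781 + 1807781 = 3615562.
#{M_25 ≥ 9} = #{S_25 ≥ 9} + #{S_25 ≥ 10} = 1807781 + 726206 = 2533987.
#{M_25 = 8} = 3615562 - 2533987 = 1081575.
P(M_25 = 8) = 1081575/33554432 = 1081575/33554432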